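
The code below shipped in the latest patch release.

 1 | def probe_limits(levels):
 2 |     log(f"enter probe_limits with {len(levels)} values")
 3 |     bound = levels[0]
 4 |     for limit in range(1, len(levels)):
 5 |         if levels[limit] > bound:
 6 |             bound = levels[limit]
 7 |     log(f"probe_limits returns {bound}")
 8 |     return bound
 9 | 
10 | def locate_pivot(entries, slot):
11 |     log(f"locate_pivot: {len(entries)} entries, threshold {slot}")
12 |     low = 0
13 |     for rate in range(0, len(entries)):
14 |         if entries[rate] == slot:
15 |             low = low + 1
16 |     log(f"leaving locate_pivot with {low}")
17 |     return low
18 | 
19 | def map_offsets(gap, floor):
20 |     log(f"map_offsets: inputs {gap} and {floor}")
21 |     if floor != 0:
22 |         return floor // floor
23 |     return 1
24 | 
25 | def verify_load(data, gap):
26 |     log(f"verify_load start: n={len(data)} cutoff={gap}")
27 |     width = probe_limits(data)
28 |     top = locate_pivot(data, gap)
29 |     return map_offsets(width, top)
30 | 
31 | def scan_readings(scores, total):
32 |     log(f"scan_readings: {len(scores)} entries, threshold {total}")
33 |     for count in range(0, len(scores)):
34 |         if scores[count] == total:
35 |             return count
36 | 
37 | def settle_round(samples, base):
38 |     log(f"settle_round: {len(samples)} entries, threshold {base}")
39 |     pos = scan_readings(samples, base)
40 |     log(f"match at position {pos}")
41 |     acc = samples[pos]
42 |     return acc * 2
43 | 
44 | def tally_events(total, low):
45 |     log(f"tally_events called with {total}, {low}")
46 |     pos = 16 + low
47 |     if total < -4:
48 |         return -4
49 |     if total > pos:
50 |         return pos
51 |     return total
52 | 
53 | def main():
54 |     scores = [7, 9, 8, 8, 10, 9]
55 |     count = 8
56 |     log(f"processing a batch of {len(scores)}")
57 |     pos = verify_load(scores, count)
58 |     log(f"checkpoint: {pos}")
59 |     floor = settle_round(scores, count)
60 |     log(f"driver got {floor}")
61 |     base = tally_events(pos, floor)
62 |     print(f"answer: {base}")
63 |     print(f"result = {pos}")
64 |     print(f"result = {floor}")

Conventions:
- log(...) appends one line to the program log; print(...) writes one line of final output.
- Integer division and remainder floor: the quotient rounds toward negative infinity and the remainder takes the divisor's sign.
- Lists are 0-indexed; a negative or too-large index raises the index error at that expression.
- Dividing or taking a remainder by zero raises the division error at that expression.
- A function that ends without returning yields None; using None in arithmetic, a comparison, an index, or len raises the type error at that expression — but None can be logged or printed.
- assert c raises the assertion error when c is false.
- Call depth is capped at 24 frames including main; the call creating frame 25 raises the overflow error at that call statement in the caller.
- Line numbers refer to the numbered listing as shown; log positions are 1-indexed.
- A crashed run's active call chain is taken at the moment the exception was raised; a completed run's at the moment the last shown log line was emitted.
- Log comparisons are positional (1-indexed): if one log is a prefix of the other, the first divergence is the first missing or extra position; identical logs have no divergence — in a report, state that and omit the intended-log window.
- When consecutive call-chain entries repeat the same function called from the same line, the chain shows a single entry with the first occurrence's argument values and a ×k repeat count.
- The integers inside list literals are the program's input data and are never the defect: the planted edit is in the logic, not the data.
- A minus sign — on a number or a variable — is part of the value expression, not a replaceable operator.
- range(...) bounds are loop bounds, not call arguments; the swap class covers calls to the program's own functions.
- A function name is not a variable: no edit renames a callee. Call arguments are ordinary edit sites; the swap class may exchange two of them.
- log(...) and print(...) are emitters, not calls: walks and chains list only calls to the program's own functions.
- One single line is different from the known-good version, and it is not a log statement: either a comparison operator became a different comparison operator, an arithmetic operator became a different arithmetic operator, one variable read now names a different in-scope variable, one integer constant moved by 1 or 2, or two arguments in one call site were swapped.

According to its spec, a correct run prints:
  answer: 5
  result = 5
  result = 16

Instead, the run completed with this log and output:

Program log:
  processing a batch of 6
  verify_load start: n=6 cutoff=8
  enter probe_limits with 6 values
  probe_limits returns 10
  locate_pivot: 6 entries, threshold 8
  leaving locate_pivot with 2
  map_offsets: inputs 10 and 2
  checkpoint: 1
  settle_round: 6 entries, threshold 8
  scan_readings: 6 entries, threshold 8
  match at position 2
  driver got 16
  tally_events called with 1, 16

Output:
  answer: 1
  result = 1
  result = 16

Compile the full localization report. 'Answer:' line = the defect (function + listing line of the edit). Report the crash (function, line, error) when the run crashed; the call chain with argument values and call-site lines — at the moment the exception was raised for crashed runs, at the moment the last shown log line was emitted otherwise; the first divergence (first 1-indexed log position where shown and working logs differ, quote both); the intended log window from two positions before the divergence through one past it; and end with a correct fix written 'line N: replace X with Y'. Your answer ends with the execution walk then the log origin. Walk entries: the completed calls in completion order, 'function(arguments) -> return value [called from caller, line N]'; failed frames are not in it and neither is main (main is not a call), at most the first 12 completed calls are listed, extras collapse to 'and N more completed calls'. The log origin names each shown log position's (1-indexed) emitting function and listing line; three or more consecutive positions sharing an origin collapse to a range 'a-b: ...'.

Answer: the defect is in map_offsets at line 22.
Key observation: Everything matches until log position 8, which reads 'checkpoint: 1' in place of 'checkpoint: 5'.
Call chain: main -> tally_events(1, 16) (called at line 61).
First divergence: at position 8 the run shows 'checkpoint: 1' where the working version logs 'checkpoint: 5'.
Intended log window:
  6: leaving locate_pivot with 2
  7: map_offsets: inputs 10 and 2
  8: checkpoint: 5
  9: settle_round: 6 entries, threshold 8
Execution walk:
  probe_limits([7, 9, 8, 8, 10, 9]) -> 10  [called from verify_load, line 27]
  locate_pivot([7, 9, 8, 8, 10, 9], 8) -> 2  [called from verify_load, line 28]
  map_offsets(10, 2) -> 1  [called from verify_load, line 29]
  verify_load([7, 9, 8, 8, 10, 9], 8) -> 1  [called from main, line 57]
  scan_readings([7, 9, 8, 8, 10, 9], 8) -> 2  [called from settle_round, line 39]
  settle_round([7, 9, 8, 8, 10, 9], 8) -> 16  [called from main, line 59]
  tally_events(1, 16) -> 1  [called from main, line 61]
Log origin:
  1: logged in main at line 56
  2: logged in verify_load at line 26
  3: logged in probe_limits at line 2
  4: logged in probe_limits at line 7
  5: logged in locate_pivot at line 11
  6: logged in locate_pivot at line 16
  7: logged in map_offsets at line 20
  8: logged in main at line 58
  9: logged in settle_round at line 38
  10: logged in scan_readings at line 32
  11: logged in settle_round at line 40
  12: logged in main at line 60
  13: logged in tally_events at line 45
A correct fix: line 22: replace `floor // floor` with `gap // floor`.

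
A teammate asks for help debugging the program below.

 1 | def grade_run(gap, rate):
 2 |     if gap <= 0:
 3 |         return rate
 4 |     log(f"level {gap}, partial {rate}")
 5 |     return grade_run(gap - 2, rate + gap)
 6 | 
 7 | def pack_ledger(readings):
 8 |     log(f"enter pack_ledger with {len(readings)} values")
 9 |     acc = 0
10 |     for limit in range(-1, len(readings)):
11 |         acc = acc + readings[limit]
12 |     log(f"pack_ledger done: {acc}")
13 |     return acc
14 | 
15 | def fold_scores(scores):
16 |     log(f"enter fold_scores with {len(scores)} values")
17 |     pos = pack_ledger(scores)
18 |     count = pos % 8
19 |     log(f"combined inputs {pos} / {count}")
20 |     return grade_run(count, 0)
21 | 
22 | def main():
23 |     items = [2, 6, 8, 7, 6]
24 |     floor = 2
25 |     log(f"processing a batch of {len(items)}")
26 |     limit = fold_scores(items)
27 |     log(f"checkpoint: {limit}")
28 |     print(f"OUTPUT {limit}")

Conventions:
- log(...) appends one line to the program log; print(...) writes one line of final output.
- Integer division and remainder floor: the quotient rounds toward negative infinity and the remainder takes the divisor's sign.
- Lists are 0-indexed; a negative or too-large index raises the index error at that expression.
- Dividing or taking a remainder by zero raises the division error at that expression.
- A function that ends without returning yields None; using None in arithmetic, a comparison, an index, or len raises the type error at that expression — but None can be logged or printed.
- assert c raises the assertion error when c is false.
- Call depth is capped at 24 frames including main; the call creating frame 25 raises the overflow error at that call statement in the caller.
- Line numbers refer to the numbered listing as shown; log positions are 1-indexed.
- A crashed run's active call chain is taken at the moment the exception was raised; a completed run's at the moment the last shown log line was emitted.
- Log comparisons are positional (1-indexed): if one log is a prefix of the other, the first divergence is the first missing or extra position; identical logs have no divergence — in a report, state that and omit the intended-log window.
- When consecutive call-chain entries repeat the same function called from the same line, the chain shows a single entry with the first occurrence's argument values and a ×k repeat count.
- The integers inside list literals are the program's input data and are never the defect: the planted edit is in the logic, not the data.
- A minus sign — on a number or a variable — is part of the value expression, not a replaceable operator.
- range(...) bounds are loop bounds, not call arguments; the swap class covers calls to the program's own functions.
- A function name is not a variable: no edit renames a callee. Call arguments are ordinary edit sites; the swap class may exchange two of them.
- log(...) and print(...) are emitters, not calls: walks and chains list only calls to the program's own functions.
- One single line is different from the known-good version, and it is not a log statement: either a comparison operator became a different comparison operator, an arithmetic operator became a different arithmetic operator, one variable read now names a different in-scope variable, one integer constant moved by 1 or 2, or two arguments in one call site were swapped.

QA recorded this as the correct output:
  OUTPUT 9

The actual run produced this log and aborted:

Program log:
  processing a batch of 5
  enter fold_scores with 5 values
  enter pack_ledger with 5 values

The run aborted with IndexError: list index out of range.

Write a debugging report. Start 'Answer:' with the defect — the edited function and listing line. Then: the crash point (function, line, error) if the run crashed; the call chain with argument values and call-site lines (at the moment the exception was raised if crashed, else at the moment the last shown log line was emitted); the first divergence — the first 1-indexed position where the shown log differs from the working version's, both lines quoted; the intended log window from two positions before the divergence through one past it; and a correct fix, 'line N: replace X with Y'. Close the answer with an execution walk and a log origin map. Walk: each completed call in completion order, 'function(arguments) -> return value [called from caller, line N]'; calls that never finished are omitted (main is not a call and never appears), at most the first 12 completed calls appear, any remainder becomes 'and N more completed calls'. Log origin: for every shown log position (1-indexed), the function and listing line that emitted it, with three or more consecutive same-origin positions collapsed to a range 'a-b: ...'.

Answer: the defect is in pack_ledger at line 10.
The tell: After 3 matching log lines the faulty run goes silent, while the working version continues with 'pack_ledger done: 29'.
Crash: pack_ledger, line 11, IndexError.
Call chain: main -> fold_scores([2, 6, 8, 7, 6]) (called at line 26) -> pack_ledger([2, 6, 8, 7, 6]) (called at line 17).
First divergence: position 4; the shown log stops at 3 lines while the working version next logs 'pack_ledger done: 29'.
Intended log window:
  2: enter fold_scores with 5 values
  3: enter pack_ledger with 5 values
  4: pack_ledger done: 29
  5: combined inputs 29 / 5
Execution walk:
  (no call completed)
Log origin:
  1 — main, line 25
  2 — fold_scores, line 16
  3 — pack_ledger, line 8
A correct fix: line 10: replace `-1` with `0`.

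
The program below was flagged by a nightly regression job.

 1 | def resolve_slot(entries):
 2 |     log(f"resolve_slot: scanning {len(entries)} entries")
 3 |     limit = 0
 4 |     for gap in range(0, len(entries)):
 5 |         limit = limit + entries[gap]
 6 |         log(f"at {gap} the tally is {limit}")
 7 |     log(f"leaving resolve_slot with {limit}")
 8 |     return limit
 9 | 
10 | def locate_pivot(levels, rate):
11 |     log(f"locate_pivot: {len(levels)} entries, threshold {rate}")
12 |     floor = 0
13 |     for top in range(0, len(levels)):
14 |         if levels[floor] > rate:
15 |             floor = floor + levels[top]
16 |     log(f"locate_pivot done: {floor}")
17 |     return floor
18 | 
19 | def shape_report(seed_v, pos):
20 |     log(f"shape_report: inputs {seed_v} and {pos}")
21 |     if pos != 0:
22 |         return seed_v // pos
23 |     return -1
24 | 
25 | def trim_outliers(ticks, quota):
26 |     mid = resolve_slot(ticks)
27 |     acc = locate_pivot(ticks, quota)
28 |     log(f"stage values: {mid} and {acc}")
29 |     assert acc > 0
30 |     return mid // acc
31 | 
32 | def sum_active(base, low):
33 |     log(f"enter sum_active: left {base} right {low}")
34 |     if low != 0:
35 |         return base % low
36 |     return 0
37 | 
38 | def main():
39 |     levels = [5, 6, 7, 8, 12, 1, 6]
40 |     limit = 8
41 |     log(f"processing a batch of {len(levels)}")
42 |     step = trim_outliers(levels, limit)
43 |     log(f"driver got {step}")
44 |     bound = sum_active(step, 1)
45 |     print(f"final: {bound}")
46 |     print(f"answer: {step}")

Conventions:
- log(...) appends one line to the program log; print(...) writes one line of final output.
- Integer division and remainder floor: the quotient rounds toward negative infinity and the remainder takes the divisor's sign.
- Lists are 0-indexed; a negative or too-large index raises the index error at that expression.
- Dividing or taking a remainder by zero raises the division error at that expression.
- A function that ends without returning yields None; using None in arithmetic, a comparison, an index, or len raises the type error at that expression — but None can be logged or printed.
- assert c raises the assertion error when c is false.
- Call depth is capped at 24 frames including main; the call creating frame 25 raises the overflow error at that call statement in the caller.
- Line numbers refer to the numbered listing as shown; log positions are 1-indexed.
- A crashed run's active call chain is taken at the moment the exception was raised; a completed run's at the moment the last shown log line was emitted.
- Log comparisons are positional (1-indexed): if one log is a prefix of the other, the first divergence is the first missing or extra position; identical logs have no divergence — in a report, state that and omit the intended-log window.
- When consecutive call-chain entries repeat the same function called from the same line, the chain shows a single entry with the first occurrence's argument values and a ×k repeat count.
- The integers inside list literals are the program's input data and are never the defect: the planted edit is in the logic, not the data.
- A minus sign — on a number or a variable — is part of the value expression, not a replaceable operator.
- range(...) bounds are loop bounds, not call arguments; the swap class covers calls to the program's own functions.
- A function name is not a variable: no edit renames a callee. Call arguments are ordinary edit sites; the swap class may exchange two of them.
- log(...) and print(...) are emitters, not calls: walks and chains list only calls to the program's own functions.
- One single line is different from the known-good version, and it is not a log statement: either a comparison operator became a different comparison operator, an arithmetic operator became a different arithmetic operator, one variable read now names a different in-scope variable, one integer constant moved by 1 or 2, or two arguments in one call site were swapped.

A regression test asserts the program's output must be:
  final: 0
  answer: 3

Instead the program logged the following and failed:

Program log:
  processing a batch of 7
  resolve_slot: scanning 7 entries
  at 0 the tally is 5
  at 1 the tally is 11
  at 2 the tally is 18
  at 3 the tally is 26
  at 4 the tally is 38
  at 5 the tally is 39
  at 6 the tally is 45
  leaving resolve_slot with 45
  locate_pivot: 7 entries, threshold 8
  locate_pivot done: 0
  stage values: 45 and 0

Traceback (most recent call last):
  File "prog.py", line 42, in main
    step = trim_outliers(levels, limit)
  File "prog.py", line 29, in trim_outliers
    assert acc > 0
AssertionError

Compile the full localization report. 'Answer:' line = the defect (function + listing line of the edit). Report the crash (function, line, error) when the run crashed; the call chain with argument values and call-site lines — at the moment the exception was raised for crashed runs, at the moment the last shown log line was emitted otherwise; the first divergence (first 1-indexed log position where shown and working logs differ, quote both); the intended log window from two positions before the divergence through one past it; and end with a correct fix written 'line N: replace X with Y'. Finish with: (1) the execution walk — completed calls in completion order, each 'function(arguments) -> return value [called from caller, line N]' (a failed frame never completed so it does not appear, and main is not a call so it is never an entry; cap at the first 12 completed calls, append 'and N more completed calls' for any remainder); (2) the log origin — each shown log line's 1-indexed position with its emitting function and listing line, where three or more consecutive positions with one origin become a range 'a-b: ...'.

Answer: the defect is in locate_pivot at line 14.
Key observation: Log line 12 is where behavior first shows: 'locate_pivot done: 0' appears instead of 'locate_pivot done: 12'.
Crash: trim_outliers, line 29, AssertionError.
Call chain: main -> trim_outliers([5, 6, 7, 8, 12, 1, 6], 8) (called at line 42).
First divergence: position 12 — the shown line 'locate_pivot done: 0' should read 'locate_pivot done: 12'.
Intended log window:
  10: leaving resolve_slot with 45
  11: locate_pivot: 7 entries, threshold 8
  12: locate_pivot done: 12
  13: stage values: 45 and 12
Execution walk:
  resolve_slot([5, 6, 7, 8, 12, 1, 6]) -> 45  [called from trim_outliers, line 26]
  locate_pivot([5, 6, 7, 8, 12, 1, 6], 8) -> 0  [called from trim_outliers, line 27]
Log origins:
  1: logged in main at line 41
  2: logged in resolve_slot at line 2
  3-9: logged in resolve_slot at line 6
  10: logged in resolve_slot at line 7
  11: logged in locate_pivot at line 11
  12: logged in locate_pivot at line 16
  13: logged in trim_outliers at line 28
A correct fix: line 14: replace `floor` with `top`.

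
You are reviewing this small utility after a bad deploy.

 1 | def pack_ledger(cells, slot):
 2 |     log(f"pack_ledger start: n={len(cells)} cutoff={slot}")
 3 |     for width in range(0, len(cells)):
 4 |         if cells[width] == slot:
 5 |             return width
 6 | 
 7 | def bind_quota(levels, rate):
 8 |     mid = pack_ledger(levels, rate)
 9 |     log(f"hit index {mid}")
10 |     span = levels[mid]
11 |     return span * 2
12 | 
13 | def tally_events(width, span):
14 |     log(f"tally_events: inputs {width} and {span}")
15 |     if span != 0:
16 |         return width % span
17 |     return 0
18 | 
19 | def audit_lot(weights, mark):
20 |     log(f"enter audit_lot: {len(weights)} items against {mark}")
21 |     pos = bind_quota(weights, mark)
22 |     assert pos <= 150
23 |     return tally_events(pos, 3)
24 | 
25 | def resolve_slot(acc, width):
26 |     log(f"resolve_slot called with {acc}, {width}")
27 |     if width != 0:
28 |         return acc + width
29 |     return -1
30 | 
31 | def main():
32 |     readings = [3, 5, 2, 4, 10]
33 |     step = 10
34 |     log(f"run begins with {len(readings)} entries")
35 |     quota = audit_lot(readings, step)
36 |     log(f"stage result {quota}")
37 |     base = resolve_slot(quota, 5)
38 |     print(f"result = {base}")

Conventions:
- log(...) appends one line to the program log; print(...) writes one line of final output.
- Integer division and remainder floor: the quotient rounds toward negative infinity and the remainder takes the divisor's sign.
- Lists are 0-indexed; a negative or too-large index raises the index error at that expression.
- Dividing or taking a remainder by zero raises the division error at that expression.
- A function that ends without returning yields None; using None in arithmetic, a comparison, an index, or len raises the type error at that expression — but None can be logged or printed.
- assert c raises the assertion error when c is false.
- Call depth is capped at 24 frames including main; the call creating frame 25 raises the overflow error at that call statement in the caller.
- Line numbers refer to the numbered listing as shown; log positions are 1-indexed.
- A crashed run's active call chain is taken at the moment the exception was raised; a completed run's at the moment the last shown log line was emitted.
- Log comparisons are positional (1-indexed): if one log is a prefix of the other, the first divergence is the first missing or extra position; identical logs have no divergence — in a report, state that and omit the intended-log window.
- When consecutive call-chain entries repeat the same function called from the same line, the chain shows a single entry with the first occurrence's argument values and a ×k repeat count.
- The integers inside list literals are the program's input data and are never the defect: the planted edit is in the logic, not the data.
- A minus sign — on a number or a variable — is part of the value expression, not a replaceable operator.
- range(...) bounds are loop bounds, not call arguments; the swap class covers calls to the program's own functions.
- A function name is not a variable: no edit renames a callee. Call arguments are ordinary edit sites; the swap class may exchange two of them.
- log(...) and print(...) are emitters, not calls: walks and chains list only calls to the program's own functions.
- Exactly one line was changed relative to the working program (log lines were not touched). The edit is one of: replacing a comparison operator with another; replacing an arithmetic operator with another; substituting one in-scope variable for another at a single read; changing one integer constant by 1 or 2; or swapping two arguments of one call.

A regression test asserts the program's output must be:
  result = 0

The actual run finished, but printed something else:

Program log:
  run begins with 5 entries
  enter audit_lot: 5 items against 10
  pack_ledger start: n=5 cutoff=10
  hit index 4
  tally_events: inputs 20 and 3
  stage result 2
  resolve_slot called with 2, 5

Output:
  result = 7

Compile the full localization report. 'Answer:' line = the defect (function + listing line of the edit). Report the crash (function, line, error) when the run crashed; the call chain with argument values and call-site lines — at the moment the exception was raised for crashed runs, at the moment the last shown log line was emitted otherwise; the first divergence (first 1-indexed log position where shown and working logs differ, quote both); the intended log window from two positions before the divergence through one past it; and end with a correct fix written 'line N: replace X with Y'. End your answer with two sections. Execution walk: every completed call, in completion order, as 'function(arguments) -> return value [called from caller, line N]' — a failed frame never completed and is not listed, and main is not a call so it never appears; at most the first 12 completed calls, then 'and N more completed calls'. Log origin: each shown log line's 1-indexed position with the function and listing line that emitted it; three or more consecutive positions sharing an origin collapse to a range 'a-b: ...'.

Answer: the defect is in resolve_slot at line 28.
Key fact: No log line changed; the fault shows up purely in the output.
Call chain: main -> resolve_slot(2, 5) (called at line 37).
First divergence: none; the two logs match at every position.
Execution walk:
  pack_ledger([3, 5, 2, 4, 10], 10) -> 4  [called from bind_quota, line 8]
  bind_quota([3, 5, 2, 4, 10], 10) -> 20  [called from audit_lot, line 21]
  tally_events(20, 3) -> 2  [called from audit_lot, line 23]
  audit_lot([3, 5, 2, 4, 10], 10) -> 2  [called from main, line 35]
  resolve_slot(2, 5) -> 7  [called from main, line 37]
Log line origins:
  1: logged in main at line 34
  2: logged in audit_lot at line 20
  3: logged in pack_ledger at line 2
  4: logged in bind_quota at line 9
  5: logged in tally_events at line 14
  6: logged in main at line 36
  7: logged in resolve_slot at line 26
A correct fix: line 28: replace `+` with `//`.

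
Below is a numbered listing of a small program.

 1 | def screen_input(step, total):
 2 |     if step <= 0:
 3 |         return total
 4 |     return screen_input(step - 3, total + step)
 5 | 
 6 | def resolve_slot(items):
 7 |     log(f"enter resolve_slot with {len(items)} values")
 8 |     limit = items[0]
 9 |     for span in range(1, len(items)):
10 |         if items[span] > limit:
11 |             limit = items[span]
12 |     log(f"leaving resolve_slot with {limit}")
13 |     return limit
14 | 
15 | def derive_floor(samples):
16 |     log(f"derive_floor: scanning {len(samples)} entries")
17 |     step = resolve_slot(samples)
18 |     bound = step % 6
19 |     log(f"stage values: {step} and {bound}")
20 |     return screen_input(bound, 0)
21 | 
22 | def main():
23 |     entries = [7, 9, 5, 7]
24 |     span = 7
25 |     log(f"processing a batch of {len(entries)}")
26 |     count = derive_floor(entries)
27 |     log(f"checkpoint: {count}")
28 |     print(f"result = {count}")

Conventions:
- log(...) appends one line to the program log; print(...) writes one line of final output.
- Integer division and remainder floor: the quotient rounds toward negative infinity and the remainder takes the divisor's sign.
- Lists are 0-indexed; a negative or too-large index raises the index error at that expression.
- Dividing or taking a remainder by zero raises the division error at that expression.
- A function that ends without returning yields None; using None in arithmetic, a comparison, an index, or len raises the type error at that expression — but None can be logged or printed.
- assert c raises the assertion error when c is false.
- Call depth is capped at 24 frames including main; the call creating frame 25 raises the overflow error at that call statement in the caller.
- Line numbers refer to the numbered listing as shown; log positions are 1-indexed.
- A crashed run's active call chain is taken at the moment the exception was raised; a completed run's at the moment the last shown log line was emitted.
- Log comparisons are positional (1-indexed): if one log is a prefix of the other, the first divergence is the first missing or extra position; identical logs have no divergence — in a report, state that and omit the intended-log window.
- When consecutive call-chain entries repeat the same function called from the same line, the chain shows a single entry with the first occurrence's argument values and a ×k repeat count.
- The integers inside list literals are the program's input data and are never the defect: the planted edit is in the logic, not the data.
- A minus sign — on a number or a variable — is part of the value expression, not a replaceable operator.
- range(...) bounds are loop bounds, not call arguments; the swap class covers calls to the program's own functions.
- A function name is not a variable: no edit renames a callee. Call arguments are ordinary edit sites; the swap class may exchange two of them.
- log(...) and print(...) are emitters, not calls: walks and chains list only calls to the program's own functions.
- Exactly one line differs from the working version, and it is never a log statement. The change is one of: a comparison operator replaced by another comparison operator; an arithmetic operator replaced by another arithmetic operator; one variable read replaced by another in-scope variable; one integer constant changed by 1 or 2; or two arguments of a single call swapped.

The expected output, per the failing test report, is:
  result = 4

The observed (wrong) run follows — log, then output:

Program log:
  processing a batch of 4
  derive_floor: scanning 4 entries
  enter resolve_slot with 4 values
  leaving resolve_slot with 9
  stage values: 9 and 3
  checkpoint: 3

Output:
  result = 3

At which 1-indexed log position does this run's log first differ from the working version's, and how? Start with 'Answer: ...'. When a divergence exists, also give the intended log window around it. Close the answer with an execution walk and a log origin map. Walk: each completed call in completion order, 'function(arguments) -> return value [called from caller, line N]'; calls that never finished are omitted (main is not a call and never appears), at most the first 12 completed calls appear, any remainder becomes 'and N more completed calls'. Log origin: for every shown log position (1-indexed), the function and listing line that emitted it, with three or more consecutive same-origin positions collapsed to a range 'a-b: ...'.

Answer: position 6 — the shown line 'checkpoint: 3' should read 'checkpoint: 4'.
Intended log window:
  4: leaving resolve_slot with 9
  5: stage values: 9 and 3
  6: checkpoint: 4
Execution walk:
  resolve_slot([7, 9, 5, 7]) -> 9  [called from derive_floor, line 17]
  screen_input(0, 3) -> 3  [called from screen_input, line 4]
  screen_input(3, 0) -> 3  [called from derive_floor, line 20]
  derive_floor([7, 9, 5, 7]) -> 3  [called from main, line 26]
Log origins:
  1: logged in main at line 25
  2: logged in derive_floor at line 16
  3: logged in resolve_slot at line 7
  4: logged in resolve_slot at line 12
  5: logged in derive_floor at line 19
  6: logged in main at line 27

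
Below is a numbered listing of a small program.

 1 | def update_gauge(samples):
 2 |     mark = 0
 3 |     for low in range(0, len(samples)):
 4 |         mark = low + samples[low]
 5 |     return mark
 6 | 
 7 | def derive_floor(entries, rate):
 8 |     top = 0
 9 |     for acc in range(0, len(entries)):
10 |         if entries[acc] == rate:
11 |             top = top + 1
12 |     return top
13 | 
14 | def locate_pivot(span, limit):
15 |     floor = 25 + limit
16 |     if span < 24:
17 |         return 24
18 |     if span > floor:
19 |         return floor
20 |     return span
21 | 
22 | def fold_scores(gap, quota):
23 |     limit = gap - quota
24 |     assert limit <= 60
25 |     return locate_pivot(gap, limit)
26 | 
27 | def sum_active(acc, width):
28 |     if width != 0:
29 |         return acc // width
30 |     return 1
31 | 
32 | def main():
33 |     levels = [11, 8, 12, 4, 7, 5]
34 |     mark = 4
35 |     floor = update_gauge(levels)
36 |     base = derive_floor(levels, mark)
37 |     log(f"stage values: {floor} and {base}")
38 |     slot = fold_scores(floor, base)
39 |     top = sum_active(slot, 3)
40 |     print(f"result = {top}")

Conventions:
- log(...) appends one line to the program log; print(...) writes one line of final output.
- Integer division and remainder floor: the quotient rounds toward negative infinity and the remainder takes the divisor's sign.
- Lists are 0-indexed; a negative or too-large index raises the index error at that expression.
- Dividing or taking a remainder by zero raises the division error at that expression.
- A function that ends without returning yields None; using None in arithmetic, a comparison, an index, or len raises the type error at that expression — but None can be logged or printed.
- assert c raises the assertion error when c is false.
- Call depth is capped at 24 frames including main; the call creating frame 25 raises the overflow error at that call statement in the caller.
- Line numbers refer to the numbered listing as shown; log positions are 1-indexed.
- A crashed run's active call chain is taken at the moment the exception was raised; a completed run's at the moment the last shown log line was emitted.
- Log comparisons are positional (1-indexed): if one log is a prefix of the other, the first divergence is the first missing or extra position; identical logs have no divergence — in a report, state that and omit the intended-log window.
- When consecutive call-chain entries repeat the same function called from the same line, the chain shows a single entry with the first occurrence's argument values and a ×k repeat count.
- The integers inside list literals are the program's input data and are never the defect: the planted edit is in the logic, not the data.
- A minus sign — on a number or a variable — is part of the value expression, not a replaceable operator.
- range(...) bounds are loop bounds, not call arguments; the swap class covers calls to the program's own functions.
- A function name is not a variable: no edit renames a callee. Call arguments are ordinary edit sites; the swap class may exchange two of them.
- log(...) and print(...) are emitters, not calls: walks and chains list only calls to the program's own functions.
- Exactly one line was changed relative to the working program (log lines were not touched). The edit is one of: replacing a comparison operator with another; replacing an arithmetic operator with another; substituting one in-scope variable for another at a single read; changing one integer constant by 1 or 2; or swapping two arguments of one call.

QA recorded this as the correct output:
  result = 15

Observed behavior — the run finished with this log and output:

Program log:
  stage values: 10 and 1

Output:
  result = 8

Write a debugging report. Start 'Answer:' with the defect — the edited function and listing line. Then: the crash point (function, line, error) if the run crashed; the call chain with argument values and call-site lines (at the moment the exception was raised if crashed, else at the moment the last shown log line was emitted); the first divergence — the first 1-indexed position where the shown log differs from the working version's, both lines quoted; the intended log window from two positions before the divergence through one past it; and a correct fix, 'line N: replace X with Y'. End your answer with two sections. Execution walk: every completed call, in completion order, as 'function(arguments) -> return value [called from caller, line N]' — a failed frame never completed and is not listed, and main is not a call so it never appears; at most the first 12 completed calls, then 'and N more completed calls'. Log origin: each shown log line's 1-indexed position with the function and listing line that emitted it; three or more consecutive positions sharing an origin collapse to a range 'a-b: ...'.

Answer: the defect is in update_gauge at line 4.
Core observation: Log line 1 is where behavior first shows: 'stage values: 10 and 1' appears instead of 'stage values: 47 and 1'.
Call chain: main.
First divergence: position 1; shown 'stage values: 10 and 1' vs intended 'stage values: 47 and 1'.
Intended log window:
  1: stage values: 47 and 1
Execution walk:
  update_gauge([11, 8, 12, 4, 7, 5]) -> 10  [called from main, line 35]
  derive_floor([11, 8, 12, 4, 7, 5], 4) -> 1  [called from main, line 36]
  locate_pivot(10, 9) -> 24  [called from fold_scores, line 25]
  fold_scores(10, 1) -> 24  [called from main, line 38]
  sum_active(24, 3) -> 8  [called from main, line 39]
Log origin:
  1: logged in main at line 37
A correct fix: line 4: replace `low + samples[low]` with `mark + samples[low]`.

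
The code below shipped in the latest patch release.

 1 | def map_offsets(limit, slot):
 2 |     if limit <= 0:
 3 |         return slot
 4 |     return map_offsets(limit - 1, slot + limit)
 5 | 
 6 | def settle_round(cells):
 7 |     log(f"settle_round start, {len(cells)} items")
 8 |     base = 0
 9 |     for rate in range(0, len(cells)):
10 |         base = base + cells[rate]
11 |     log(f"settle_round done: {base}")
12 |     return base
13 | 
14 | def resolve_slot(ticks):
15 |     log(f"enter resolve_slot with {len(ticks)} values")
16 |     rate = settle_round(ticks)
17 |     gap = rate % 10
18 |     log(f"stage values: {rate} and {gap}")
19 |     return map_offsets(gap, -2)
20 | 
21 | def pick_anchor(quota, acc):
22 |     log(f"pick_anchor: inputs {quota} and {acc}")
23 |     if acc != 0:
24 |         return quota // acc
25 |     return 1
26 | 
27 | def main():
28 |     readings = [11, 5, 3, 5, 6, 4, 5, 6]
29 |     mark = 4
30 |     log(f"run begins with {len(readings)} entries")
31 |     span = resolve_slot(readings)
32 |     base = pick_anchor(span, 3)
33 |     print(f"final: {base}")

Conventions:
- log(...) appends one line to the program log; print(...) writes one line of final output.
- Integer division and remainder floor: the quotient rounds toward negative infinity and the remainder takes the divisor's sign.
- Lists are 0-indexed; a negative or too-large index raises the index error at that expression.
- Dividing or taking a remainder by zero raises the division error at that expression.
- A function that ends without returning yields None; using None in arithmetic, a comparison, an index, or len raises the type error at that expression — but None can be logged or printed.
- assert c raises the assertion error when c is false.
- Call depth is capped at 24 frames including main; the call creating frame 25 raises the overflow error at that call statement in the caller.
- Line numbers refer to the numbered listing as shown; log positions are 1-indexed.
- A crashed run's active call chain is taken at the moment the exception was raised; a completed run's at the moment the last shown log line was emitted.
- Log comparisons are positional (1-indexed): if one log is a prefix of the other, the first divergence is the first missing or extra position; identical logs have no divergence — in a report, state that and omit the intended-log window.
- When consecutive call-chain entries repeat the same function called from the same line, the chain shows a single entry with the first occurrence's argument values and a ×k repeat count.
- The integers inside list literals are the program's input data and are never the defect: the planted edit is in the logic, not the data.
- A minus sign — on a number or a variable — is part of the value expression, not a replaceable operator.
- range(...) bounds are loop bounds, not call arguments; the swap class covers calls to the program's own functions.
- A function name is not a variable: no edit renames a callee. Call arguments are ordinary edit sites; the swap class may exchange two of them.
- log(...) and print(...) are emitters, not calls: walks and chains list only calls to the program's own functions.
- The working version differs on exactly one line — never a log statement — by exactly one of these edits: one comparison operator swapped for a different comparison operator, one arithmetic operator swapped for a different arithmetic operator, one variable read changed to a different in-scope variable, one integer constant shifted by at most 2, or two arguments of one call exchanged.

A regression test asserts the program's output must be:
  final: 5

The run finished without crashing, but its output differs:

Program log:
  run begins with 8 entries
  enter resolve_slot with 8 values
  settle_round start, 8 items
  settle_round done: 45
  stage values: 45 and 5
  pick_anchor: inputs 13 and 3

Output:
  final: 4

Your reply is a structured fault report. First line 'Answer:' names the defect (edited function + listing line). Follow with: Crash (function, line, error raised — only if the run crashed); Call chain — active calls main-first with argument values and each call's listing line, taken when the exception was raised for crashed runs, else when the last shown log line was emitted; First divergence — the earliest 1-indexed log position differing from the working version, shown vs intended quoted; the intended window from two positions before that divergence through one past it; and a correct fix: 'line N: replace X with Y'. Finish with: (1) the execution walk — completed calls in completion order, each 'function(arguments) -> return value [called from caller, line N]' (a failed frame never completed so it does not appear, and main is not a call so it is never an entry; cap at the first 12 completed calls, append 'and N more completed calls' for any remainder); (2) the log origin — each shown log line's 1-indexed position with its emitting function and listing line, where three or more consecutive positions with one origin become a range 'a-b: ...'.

Answer: the defect is in resolve_slot at line 19.
Key fact: Position 6 is the first bad log line: 'pick_anchor: inputs 13 and 3' should read 'pick_anchor: inputs 15 and 3'.
Call chain: main -> pick_anchor(13, 3) (called at line 32).
First divergence: position 6 — shown 'pick_anchor: inputs 13 and 3', intended 'pick_anchor: inputs 15 and 3'.
Intended log window:
  4: settle_round done: 45
  5: stage values: 45 and 5
  6: pick_anchor: inputs 15 and 3
Execution walk:
  settle_round([11, 5, 3, 5, 6, 4, 5, 6]) -> 45  [called from resolve_slot, line 16]
  map_offsets(0, 13) -> 13  [called from map_offsets, line 4]
  map_offsets(1, 12) -> 13  [called from map_offsets, line 4]
  map_offsets(2, 10) -> 13  [called from map_offsets, line 4]
  map_offsets(3, 7) -> 13  [called from map_offsets, line 4]
  map_offsets(4, 3) -> 13  [called from map_offsets, line 4]
  map_offsets(5, -2) -> 13  [called from resolve_slot, line 19]
  resolve_slot([11, 5, 3, 5, 6, 4, 5, 6]) -> 13  [called from main, line 31]
  pick_anchor(13, 3) -> 4  [called from main, line 32]
Log line origins:
  1: emitted by main (line 30)
  2: emitted by resolve_slot (line 15)
  3: emitted by settle_round (line 7)
  4: emitted by settle_round (line 11)
  5: emitted by resolve_slot (line 18)
  6: emitted by pick_anchor (line 22)
A correct fix: line 19: replace `-2` with `0`.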